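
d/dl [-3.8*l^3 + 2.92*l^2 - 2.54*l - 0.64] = -11.4*l^2 + 5.84*l - 2.54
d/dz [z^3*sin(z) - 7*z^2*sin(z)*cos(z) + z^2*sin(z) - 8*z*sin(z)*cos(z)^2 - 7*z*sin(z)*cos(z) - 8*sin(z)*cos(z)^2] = z^3*cos(z) + 3*z^2*sin(z) + z^2*cos(z) - 7*z^2*cos(2*z) + 2*z*sin(z) - 7*sqrt(2)*z*sin(2*z + pi/4) - 2*z*cos(z) - 6*z*cos(3*z) + 6*sin(z) - 7*sin(2*z)/2 - 2*sin(3*z) - 8*sqrt(2)*sin(z + pi/4) + 6*cos(z) - 6*cos(3*z)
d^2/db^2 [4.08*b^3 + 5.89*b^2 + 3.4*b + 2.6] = 24.48*b + 11.78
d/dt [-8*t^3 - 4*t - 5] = -24*t^2 - 4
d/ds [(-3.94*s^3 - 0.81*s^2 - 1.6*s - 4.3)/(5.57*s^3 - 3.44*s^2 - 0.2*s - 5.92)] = (18.0653*s^4 + 19.4*s^3 + 136.4854*s^2 - 19.9936*s + 8.612)/(31.0249*s^6 - 38.3216*s^5 + 9.6056*s^4 - 64.5728*s^3 + 40.7696*s^2 + 2.368*s + 35.0464)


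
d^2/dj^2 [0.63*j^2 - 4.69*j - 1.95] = 1.26000000000000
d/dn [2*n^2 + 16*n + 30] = 4*n + 16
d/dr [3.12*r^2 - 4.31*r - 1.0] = 6.24*r - 4.31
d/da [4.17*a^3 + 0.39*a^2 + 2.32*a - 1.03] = 12.51*a^2 + 0.78*a + 2.32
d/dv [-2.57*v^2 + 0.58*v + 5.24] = 0.58 - 5.14*v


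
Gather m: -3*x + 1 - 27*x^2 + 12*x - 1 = -27*x^2 + 9*x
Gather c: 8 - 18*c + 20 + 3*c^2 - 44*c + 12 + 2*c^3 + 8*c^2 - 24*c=2*c^3 + 11*c^2 - 86*c + 40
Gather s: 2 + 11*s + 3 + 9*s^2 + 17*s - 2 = 9*s^2 + 28*s + 3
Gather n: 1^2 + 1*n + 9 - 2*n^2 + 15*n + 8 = -2*n^2 + 16*n + 18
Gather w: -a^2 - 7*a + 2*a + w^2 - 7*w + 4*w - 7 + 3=-a^2 - 5*a + w^2 - 3*w - 4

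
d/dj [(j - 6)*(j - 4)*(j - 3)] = 3*j^2 - 26*j + 54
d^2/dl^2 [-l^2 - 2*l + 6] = -2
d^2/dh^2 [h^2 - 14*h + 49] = 2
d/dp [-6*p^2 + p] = 1 - 12*p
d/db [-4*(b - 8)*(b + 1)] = 28 - 8*b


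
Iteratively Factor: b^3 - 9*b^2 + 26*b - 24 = (b - 4)*(b^2 - 5*b + 6) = (b - 4)*(b - 3)*(b - 2)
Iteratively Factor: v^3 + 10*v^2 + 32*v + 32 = (v + 4)*(v^2 + 6*v + 8) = (v + 4)^2*(v + 2)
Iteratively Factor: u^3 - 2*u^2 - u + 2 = (u - 2)*(u^2 - 1) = (u - 2)*(u + 1)*(u - 1)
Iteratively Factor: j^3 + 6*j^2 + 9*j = (j)*(j^2 + 6*j + 9) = j*(j + 3)*(j + 3)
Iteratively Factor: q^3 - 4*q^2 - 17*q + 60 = (q + 4)*(q^2 - 8*q + 15) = (q - 3)*(q + 4)*(q - 5)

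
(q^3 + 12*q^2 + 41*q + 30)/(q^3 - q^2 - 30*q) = (q^2 + 7*q + 6)/(q*(q - 6))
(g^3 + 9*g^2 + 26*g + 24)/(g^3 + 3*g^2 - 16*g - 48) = (g + 2)/(g - 4)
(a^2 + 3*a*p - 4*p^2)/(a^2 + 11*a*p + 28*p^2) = (a - p)/(a + 7*p)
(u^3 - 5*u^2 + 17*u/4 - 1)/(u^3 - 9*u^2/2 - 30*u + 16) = (u^2 - 9*u/2 + 2)/(u^2 - 4*u - 32)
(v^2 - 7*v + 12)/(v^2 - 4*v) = (v - 3)/v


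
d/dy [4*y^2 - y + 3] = 8*y - 1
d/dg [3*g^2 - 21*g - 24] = 6*g - 21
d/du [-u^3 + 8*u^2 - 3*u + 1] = -3*u^2 + 16*u - 3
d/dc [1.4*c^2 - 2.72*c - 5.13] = 2.8*c - 2.72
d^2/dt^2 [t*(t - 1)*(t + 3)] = 6*t + 4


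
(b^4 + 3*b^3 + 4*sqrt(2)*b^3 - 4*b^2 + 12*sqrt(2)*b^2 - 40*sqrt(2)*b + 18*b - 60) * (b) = b^5 + 3*b^4 + 4*sqrt(2)*b^4 - 4*b^3 + 12*sqrt(2)*b^3 - 40*sqrt(2)*b^2 + 18*b^2 - 60*b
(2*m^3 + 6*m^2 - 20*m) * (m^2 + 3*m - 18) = 2*m^5 + 12*m^4 - 38*m^3 - 168*m^2 + 360*m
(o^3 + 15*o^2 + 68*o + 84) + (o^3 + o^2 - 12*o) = 2*o^3 + 16*o^2 + 56*o + 84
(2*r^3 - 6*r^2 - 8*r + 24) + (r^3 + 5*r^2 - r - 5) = 3*r^3 - r^2 - 9*r + 19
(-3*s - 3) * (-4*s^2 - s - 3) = 12*s^3 + 15*s^2 + 12*s + 9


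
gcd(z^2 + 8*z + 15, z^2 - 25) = z + 5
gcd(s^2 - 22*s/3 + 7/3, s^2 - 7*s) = s - 7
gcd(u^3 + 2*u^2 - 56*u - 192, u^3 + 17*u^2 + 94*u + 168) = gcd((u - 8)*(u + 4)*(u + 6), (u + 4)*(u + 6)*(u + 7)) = u^2 + 10*u + 24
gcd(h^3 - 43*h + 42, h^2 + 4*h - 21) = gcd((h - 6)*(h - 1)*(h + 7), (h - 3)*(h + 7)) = h + 7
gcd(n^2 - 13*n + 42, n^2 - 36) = n - 6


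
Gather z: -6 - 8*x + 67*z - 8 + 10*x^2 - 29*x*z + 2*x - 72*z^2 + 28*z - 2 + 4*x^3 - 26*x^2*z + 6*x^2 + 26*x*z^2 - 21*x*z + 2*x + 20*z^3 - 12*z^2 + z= 4*x^3 + 16*x^2 - 4*x + 20*z^3 + z^2*(26*x - 84) + z*(-26*x^2 - 50*x + 96) - 16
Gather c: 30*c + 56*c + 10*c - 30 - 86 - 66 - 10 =96*c - 192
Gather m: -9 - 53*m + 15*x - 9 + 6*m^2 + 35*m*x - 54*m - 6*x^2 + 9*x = 6*m^2 + m*(35*x - 107) - 6*x^2 + 24*x - 18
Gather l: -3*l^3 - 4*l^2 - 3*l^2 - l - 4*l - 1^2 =-3*l^3 - 7*l^2 - 5*l - 1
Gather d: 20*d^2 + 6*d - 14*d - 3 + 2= 20*d^2 - 8*d - 1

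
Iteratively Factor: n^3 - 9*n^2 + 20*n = (n - 5)*(n^2 - 4*n) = n*(n - 5)*(n - 4)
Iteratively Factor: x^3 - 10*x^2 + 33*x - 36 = (x - 3)*(x^2 - 7*x + 12) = (x - 3)^2*(x - 4)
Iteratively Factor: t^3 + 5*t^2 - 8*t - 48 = (t - 3)*(t^2 + 8*t + 16) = (t - 3)*(t + 4)*(t + 4)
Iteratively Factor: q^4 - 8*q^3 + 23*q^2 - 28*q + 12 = (q - 2)*(q^3 - 6*q^2 + 11*q - 6) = (q - 2)*(q - 1)*(q^2 - 5*q + 6) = (q - 2)^2*(q - 1)*(q - 3)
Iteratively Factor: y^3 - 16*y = (y)*(y^2 - 16) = y*(y - 4)*(y + 4)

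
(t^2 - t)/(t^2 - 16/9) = 9*t*(t - 1)/(9*t^2 - 16)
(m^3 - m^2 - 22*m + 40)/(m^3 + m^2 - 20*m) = (m - 2)/m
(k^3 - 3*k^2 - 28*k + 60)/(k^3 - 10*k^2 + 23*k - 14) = (k^2 - k - 30)/(k^2 - 8*k + 7)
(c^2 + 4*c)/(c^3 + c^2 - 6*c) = (c + 4)/(c^2 + c - 6)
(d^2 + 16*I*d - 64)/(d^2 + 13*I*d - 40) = (d + 8*I)/(d + 5*I)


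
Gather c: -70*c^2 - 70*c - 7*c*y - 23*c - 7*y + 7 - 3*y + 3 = -70*c^2 + c*(-7*y - 93) - 10*y + 10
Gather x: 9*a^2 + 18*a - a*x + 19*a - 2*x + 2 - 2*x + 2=9*a^2 + 37*a + x*(-a - 4) + 4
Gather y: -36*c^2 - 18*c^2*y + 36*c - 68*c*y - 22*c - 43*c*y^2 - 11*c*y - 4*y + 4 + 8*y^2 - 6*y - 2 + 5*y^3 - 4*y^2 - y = -36*c^2 + 14*c + 5*y^3 + y^2*(4 - 43*c) + y*(-18*c^2 - 79*c - 11) + 2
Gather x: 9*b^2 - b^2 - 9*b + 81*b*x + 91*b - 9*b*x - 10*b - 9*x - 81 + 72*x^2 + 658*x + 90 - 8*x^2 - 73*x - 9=8*b^2 + 72*b + 64*x^2 + x*(72*b + 576)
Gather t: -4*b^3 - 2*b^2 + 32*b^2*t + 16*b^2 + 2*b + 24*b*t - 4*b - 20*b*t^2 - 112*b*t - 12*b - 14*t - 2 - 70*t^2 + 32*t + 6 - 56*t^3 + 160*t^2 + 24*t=-4*b^3 + 14*b^2 - 14*b - 56*t^3 + t^2*(90 - 20*b) + t*(32*b^2 - 88*b + 42) + 4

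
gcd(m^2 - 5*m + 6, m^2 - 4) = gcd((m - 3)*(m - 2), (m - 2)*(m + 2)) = m - 2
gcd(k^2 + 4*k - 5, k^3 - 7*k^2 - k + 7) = k - 1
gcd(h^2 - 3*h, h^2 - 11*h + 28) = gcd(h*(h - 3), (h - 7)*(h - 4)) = 1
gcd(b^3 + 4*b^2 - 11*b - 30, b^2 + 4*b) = 1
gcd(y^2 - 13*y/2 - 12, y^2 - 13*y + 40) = y - 8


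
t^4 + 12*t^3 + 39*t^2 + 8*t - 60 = (t - 1)*(t + 2)*(t + 5)*(t + 6)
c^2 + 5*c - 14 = (c - 2)*(c + 7)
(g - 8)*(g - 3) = g^2 - 11*g + 24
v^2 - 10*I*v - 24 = (v - 6*I)*(v - 4*I)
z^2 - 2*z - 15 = (z - 5)*(z + 3)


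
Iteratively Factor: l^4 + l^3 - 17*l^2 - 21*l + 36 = (l - 1)*(l^3 + 2*l^2 - 15*l - 36) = (l - 4)*(l - 1)*(l^2 + 6*l + 9) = (l - 4)*(l - 1)*(l + 3)*(l + 3)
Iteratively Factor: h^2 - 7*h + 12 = (h - 3)*(h - 4)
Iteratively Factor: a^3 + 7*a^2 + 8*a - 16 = (a + 4)*(a^2 + 3*a - 4) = (a - 1)*(a + 4)*(a + 4)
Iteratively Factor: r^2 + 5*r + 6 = (r + 2)*(r + 3)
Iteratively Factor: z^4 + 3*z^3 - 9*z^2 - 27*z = (z - 3)*(z^3 + 6*z^2 + 9*z) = (z - 3)*(z + 3)*(z^2 + 3*z) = (z - 3)*(z + 3)^2*(z)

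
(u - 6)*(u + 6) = u^2 - 36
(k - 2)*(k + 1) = k^2 - k - 2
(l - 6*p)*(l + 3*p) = l^2 - 3*l*p - 18*p^2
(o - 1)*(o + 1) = o^2 - 1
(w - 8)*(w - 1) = w^2 - 9*w + 8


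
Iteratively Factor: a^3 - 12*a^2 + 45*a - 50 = (a - 5)*(a^2 - 7*a + 10) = (a - 5)^2*(a - 2)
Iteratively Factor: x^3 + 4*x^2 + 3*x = (x + 1)*(x^2 + 3*x) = (x + 1)*(x + 3)*(x)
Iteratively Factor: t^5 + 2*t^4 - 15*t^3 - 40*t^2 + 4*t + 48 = (t + 3)*(t^4 - t^3 - 12*t^2 - 4*t + 16) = (t - 4)*(t + 3)*(t^3 + 3*t^2 - 4) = (t - 4)*(t - 1)*(t + 3)*(t^2 + 4*t + 4) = (t - 4)*(t - 1)*(t + 2)*(t + 3)*(t + 2)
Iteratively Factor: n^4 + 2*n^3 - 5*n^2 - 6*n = (n - 2)*(n^3 + 4*n^2 + 3*n) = (n - 2)*(n + 1)*(n^2 + 3*n) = (n - 2)*(n + 1)*(n + 3)*(n)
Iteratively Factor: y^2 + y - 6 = (y - 2)*(y + 3)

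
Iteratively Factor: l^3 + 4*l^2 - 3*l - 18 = (l - 2)*(l^2 + 6*l + 9) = (l - 2)*(l + 3)*(l + 3)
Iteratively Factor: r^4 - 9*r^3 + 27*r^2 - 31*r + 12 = (r - 1)*(r^3 - 8*r^2 + 19*r - 12) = (r - 3)*(r - 1)*(r^2 - 5*r + 4) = (r - 3)*(r - 1)^2*(r - 4)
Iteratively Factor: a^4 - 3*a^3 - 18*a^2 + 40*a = (a - 2)*(a^3 - a^2 - 20*a) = (a - 2)*(a + 4)*(a^2 - 5*a) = (a - 5)*(a - 2)*(a + 4)*(a)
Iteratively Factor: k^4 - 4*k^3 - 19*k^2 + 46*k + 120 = (k - 5)*(k^3 + k^2 - 14*k - 24) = (k - 5)*(k - 4)*(k^2 + 5*k + 6) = (k - 5)*(k - 4)*(k + 3)*(k + 2)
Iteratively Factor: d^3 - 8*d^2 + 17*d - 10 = (d - 1)*(d^2 - 7*d + 10) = (d - 2)*(d - 1)*(d - 5)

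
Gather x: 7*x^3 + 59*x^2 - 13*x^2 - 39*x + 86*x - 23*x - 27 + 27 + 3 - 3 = 7*x^3 + 46*x^2 + 24*x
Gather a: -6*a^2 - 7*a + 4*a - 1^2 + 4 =-6*a^2 - 3*a + 3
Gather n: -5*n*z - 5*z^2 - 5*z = -5*n*z - 5*z^2 - 5*z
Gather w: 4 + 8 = 12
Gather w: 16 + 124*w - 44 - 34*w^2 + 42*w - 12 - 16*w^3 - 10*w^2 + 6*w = -16*w^3 - 44*w^2 + 172*w - 40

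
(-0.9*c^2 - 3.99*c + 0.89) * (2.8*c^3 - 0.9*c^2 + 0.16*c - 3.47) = -2.52*c^5 - 10.362*c^4 + 5.939*c^3 + 1.6836*c^2 + 13.9877*c - 3.0883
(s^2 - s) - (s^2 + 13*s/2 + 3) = -15*s/2 - 3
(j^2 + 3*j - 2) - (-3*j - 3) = j^2 + 6*j + 1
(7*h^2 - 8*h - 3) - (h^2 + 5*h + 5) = 6*h^2 - 13*h - 8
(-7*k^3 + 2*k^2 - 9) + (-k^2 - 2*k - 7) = -7*k^3 + k^2 - 2*k - 16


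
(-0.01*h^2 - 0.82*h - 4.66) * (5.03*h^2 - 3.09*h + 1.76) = -0.0503*h^4 - 4.0937*h^3 - 20.9236*h^2 + 12.9562*h - 8.2016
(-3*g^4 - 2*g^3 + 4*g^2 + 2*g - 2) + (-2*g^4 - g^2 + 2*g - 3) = -5*g^4 - 2*g^3 + 3*g^2 + 4*g - 5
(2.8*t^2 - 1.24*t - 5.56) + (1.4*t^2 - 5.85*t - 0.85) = 4.2*t^2 - 7.09*t - 6.41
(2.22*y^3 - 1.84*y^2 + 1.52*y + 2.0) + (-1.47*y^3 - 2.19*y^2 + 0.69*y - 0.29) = 0.75*y^3 - 4.03*y^2 + 2.21*y + 1.71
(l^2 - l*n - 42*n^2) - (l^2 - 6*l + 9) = -l*n + 6*l - 42*n^2 - 9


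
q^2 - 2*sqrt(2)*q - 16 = (q - 4*sqrt(2))*(q + 2*sqrt(2))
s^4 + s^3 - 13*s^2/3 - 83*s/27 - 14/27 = (s - 2)*(s + 1/3)^2*(s + 7/3)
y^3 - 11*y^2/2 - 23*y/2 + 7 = (y - 7)*(y - 1/2)*(y + 2)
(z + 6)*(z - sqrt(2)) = z^2 - sqrt(2)*z + 6*z - 6*sqrt(2)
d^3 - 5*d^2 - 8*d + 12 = (d - 6)*(d - 1)*(d + 2)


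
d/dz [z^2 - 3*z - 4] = 2*z - 3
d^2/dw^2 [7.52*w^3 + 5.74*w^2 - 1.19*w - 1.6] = 45.12*w + 11.48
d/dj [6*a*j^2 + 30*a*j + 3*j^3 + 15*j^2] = 12*a*j + 30*a + 9*j^2 + 30*j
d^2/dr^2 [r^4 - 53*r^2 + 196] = 12*r^2 - 106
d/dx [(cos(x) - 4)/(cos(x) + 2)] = -6*sin(x)/(cos(x) + 2)^2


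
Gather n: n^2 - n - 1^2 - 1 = n^2 - n - 2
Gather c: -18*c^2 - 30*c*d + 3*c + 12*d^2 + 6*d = -18*c^2 + c*(3 - 30*d) + 12*d^2 + 6*d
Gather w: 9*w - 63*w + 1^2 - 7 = -54*w - 6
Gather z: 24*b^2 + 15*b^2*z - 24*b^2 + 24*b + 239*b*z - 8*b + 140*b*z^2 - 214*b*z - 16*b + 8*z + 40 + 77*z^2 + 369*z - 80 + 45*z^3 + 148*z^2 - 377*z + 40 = 45*z^3 + z^2*(140*b + 225) + z*(15*b^2 + 25*b)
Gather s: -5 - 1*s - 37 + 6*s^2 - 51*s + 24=6*s^2 - 52*s - 18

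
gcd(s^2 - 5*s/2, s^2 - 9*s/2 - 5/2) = 1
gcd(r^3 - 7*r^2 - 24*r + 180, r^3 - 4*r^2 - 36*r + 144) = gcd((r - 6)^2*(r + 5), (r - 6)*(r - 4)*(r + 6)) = r - 6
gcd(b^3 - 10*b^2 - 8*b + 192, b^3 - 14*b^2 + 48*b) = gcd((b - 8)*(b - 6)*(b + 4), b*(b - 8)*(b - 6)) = b^2 - 14*b + 48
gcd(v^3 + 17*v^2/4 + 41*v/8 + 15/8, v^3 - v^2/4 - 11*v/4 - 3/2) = v^2 + 7*v/4 + 3/4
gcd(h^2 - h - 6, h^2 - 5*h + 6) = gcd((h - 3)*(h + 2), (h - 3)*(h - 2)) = h - 3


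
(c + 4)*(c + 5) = c^2 + 9*c + 20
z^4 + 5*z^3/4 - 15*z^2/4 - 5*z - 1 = (z - 2)*(z + 1/4)*(z + 1)*(z + 2)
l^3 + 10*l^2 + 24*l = l*(l + 4)*(l + 6)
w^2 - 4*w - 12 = (w - 6)*(w + 2)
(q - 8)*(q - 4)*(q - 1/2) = q^3 - 25*q^2/2 + 38*q - 16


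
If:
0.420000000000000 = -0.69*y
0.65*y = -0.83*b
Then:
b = 0.48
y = -0.61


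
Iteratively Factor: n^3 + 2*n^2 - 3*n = (n + 3)*(n^2 - n) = n*(n + 3)*(n - 1)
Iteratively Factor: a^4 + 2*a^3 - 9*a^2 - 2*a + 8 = (a + 4)*(a^3 - 2*a^2 - a + 2) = (a - 2)*(a + 4)*(a^2 - 1) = (a - 2)*(a - 1)*(a + 4)*(a + 1)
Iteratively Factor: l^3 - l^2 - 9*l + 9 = (l - 3)*(l^2 + 2*l - 3) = (l - 3)*(l - 1)*(l + 3)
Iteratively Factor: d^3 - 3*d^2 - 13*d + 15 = (d + 3)*(d^2 - 6*d + 5) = (d - 5)*(d + 3)*(d - 1)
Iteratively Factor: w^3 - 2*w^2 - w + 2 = (w - 2)*(w^2 - 1) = (w - 2)*(w + 1)*(w - 1)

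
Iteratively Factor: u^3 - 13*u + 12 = (u - 3)*(u^2 + 3*u - 4) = (u - 3)*(u - 1)*(u + 4)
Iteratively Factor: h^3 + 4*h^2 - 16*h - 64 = (h + 4)*(h^2 - 16) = (h + 4)^2*(h - 4)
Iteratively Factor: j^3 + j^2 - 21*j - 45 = (j - 5)*(j^2 + 6*j + 9) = (j - 5)*(j + 3)*(j + 3)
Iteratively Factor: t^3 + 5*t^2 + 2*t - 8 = (t - 1)*(t^2 + 6*t + 8) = (t - 1)*(t + 4)*(t + 2)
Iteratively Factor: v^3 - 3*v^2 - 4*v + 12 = (v + 2)*(v^2 - 5*v + 6) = (v - 2)*(v + 2)*(v - 3)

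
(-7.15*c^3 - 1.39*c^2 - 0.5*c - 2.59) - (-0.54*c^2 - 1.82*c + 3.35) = -7.15*c^3 - 0.85*c^2 + 1.32*c - 5.94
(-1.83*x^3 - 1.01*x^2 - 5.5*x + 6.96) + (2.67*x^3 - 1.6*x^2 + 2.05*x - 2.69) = 0.84*x^3 - 2.61*x^2 - 3.45*x + 4.27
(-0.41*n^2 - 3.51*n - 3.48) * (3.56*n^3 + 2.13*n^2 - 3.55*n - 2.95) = -1.4596*n^5 - 13.3689*n^4 - 18.4096*n^3 + 6.2576*n^2 + 22.7085*n + 10.266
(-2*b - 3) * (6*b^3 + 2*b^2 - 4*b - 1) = -12*b^4 - 22*b^3 + 2*b^2 + 14*b + 3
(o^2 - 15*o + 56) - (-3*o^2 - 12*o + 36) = 4*o^2 - 3*o + 20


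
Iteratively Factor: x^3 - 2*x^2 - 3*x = (x)*(x^2 - 2*x - 3) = x*(x - 3)*(x + 1)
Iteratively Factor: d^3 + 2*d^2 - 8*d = (d + 4)*(d^2 - 2*d) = (d - 2)*(d + 4)*(d)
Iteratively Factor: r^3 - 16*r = (r)*(r^2 - 16) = r*(r - 4)*(r + 4)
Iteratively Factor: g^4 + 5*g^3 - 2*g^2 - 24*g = (g)*(g^3 + 5*g^2 - 2*g - 24) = g*(g + 4)*(g^2 + g - 6) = g*(g - 2)*(g + 4)*(g + 3)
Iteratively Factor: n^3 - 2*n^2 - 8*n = (n)*(n^2 - 2*n - 8) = n*(n + 2)*(n - 4)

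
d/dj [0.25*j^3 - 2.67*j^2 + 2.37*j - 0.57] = 0.75*j^2 - 5.34*j + 2.37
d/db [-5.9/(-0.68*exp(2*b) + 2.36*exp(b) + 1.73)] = (13.924 - 8.024*exp(b))*exp(b)/(-0.68*exp(2*b) + 2.36*exp(b) + 1.73)^2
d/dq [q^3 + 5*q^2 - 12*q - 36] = 3*q^2 + 10*q - 12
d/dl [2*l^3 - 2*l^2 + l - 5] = 6*l^2 - 4*l + 1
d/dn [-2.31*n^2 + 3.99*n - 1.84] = 3.99 - 4.62*n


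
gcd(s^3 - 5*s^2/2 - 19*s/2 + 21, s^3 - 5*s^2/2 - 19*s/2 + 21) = s^3 - 5*s^2/2 - 19*s/2 + 21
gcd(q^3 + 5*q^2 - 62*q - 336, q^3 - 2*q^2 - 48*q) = q^2 - 2*q - 48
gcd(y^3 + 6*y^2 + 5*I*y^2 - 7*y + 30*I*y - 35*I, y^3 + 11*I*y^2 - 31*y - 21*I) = 1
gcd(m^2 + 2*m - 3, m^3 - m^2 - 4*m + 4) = m - 1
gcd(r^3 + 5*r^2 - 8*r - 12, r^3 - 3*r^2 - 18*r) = 1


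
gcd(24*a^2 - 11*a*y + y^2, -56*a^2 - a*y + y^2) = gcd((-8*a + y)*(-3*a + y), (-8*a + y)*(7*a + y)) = -8*a + y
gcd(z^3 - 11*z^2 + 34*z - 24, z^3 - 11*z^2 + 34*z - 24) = z^3 - 11*z^2 + 34*z - 24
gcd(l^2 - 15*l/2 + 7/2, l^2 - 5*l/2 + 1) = l - 1/2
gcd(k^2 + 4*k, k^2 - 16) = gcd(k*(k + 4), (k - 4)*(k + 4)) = k + 4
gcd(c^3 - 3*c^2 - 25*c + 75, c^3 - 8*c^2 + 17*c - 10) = c - 5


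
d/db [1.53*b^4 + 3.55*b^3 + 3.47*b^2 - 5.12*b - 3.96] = 6.12*b^3 + 10.65*b^2 + 6.94*b - 5.12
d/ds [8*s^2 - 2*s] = 16*s - 2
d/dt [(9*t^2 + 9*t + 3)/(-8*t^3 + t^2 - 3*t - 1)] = 12*t*(6*t^3 + 12*t^2 + 3*t - 2)/(64*t^6 - 16*t^5 + 49*t^4 + 10*t^3 + 7*t^2 + 6*t + 1)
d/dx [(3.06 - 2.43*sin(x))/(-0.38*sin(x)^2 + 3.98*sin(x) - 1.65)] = (-0.9234*sin(x)^2 + 2.3256*sin(x) - 8.1693)*cos(x)/(0.1444*sin(x)^4 - 3.0248*sin(x)^3 + 17.0944*sin(x)^2 - 13.134*sin(x) + 2.7225)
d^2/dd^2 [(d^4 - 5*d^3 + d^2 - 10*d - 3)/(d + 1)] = 2*(3*d^4 + 3*d^3 - 9*d^2 - 15*d + 8)/(d^3 + 3*d^2 + 3*d + 1)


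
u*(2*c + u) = 2*c*u + u^2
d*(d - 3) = d^2 - 3*d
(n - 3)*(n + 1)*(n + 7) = n^3 + 5*n^2 - 17*n - 21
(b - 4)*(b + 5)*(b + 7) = b^3 + 8*b^2 - 13*b - 140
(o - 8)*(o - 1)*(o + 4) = o^3 - 5*o^2 - 28*o + 32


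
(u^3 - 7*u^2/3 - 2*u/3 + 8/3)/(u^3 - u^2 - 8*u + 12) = (u^2 - u/3 - 4/3)/(u^2 + u - 6)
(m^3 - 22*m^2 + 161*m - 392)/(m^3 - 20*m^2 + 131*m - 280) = (m - 7)/(m - 5)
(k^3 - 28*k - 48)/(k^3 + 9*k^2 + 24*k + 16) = (k^2 - 4*k - 12)/(k^2 + 5*k + 4)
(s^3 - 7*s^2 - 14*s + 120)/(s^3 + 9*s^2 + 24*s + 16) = (s^2 - 11*s + 30)/(s^2 + 5*s + 4)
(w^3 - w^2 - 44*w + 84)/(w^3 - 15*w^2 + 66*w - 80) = (w^2 + w - 42)/(w^2 - 13*w + 40)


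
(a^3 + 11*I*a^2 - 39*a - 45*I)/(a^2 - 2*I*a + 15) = (a^2 + 8*I*a - 15)/(a - 5*I)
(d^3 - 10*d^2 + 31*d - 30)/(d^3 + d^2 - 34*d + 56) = (d^2 - 8*d + 15)/(d^2 + 3*d - 28)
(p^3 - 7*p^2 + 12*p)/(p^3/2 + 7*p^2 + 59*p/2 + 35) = 2*p*(p^2 - 7*p + 12)/(p^3 + 14*p^2 + 59*p + 70)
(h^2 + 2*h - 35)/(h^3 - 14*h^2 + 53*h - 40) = (h + 7)/(h^2 - 9*h + 8)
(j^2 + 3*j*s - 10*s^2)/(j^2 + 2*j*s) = (j^2 + 3*j*s - 10*s^2)/(j*(j + 2*s))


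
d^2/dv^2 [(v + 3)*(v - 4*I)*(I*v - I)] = 6*I*v + 8 + 4*I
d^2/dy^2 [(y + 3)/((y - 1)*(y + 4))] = 2*(y^3 + 9*y^2 + 39*y + 51)/(y^6 + 9*y^5 + 15*y^4 - 45*y^3 - 60*y^2 + 144*y - 64)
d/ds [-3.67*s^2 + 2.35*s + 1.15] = 2.35 - 7.34*s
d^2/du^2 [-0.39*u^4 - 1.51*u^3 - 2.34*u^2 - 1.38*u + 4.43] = -4.68*u^2 - 9.06*u - 4.68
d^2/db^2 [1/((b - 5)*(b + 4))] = 2*((b - 5)^2 + (b - 5)*(b + 4) + (b + 4)^2)/((b - 5)^3*(b + 4)^3)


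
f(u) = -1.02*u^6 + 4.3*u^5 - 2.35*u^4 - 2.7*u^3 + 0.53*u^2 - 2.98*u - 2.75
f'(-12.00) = 1983736.94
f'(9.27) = -268349.60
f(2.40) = 25.33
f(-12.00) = -4159635.95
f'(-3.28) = 5049.96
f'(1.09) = -2.69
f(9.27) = -372396.76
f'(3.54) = -543.62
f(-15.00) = -14993445.05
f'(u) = -6.12*u^5 + 21.5*u^4 - 9.4*u^3 - 8.1*u^2 + 1.06*u - 2.98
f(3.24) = -2.31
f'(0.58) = -4.89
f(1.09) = -7.28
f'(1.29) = 2.41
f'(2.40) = 48.97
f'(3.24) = -220.13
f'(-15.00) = 5765696.12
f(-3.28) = -3066.55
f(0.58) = -4.85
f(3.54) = -112.34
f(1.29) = -7.36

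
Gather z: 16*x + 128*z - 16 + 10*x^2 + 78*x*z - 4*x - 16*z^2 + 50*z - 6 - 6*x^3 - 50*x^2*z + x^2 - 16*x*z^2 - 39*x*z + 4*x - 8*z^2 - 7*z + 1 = -6*x^3 + 11*x^2 + 16*x + z^2*(-16*x - 24) + z*(-50*x^2 + 39*x + 171) - 21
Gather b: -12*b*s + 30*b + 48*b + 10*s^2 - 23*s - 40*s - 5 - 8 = b*(78 - 12*s) + 10*s^2 - 63*s - 13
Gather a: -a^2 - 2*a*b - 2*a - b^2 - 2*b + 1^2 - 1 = -a^2 + a*(-2*b - 2) - b^2 - 2*b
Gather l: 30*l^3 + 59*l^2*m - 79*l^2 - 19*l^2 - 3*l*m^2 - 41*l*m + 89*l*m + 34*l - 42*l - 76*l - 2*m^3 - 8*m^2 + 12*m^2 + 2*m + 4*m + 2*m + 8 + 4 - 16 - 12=30*l^3 + l^2*(59*m - 98) + l*(-3*m^2 + 48*m - 84) - 2*m^3 + 4*m^2 + 8*m - 16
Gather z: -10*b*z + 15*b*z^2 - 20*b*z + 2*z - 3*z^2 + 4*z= z^2*(15*b - 3) + z*(6 - 30*b)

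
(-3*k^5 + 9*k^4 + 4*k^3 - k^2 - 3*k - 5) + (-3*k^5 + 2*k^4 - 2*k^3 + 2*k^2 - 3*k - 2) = -6*k^5 + 11*k^4 + 2*k^3 + k^2 - 6*k - 7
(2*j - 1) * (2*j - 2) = 4*j^2 - 6*j + 2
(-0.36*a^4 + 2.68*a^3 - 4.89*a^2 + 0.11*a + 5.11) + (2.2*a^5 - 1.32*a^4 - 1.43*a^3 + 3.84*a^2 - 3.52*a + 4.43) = 2.2*a^5 - 1.68*a^4 + 1.25*a^3 - 1.05*a^2 - 3.41*a + 9.54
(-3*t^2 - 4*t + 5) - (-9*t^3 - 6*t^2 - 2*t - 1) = 9*t^3 + 3*t^2 - 2*t + 6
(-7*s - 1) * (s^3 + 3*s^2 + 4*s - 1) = -7*s^4 - 22*s^3 - 31*s^2 + 3*s + 1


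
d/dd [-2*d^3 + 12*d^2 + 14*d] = -6*d^2 + 24*d + 14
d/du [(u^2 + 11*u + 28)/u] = 1 - 28/u^2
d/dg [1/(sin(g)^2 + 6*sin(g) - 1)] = -2*(sin(g) + 3)*cos(g)/(6*sin(g) - cos(g)^2)^2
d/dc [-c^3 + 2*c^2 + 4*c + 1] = -3*c^2 + 4*c + 4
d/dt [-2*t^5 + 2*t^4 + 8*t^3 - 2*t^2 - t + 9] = -10*t^4 + 8*t^3 + 24*t^2 - 4*t - 1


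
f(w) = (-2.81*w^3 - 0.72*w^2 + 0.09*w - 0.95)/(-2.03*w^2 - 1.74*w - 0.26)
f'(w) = (4.06*w + 1.74)*(-2.81*w^3 - 0.72*w^2 + 0.09*w - 0.95)/(-2.03*w^2 - 1.74*w - 0.26)^2 + (-8.43*w^2 - 1.44*w + 0.09)/(-2.03*w^2 - 1.74*w - 0.26)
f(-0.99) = -1.86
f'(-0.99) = 4.74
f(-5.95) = -9.15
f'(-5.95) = 1.37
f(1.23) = 1.31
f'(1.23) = 1.03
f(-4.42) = -7.05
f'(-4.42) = 1.36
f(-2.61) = -4.60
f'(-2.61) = 1.35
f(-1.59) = -3.19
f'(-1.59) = 1.48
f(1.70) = 1.84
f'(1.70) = 1.19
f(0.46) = 0.90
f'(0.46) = -0.59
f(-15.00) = -21.63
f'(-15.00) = 1.38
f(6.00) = 7.56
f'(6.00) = 1.37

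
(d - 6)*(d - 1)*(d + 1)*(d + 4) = d^4 - 2*d^3 - 25*d^2 + 2*d + 24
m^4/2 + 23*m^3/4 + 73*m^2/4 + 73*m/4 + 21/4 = (m/2 + 1/2)*(m + 1/2)*(m + 3)*(m + 7)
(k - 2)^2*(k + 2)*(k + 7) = k^4 + 5*k^3 - 18*k^2 - 20*k + 56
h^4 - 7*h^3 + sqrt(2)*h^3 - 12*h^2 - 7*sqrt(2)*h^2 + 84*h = h*(h - 7)*(h - 2*sqrt(2))*(h + 3*sqrt(2))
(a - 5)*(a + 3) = a^2 - 2*a - 15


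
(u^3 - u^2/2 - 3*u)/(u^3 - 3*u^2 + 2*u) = (u + 3/2)/(u - 1)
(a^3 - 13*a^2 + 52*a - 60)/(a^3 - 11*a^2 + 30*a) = (a - 2)/a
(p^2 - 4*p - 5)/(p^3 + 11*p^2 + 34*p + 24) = (p - 5)/(p^2 + 10*p + 24)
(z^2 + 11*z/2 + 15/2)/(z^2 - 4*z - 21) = (z + 5/2)/(z - 7)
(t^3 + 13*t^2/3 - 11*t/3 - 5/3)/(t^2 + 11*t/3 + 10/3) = (3*t^3 + 13*t^2 - 11*t - 5)/(3*t^2 + 11*t + 10)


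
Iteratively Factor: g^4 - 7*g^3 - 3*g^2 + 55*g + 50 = (g + 2)*(g^3 - 9*g^2 + 15*g + 25) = (g + 1)*(g + 2)*(g^2 - 10*g + 25) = (g - 5)*(g + 1)*(g + 2)*(g - 5)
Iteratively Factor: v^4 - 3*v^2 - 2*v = (v + 1)*(v^3 - v^2 - 2*v) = v*(v + 1)*(v^2 - v - 2) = v*(v - 2)*(v + 1)*(v + 1)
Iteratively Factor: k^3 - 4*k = (k)*(k^2 - 4) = k*(k - 2)*(k + 2)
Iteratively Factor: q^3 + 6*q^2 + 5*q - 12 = (q + 3)*(q^2 + 3*q - 4) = (q - 1)*(q + 3)*(q + 4)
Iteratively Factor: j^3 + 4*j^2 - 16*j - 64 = (j + 4)*(j^2 - 16) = (j + 4)^2*(j - 4)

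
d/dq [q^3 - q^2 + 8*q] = 3*q^2 - 2*q + 8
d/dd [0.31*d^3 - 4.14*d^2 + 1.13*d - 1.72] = 0.93*d^2 - 8.28*d + 1.13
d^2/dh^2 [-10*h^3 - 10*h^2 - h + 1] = -60*h - 20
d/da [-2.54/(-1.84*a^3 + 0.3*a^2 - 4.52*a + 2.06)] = (-14.0208*a^2 + 1.524*a - 11.4808)/(1.84*a^3 - 0.3*a^2 + 4.52*a - 2.06)^2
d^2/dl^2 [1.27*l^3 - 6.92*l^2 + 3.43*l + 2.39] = 7.62*l - 13.84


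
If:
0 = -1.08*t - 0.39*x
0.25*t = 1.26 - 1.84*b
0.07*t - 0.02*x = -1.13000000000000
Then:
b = 1.91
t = -9.01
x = 24.96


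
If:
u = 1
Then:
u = 1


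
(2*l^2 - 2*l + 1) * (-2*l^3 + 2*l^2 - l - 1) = -4*l^5 + 8*l^4 - 8*l^3 + 2*l^2 + l - 1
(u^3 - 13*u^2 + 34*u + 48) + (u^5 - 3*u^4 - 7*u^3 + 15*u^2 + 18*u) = u^5 - 3*u^4 - 6*u^3 + 2*u^2 + 52*u + 48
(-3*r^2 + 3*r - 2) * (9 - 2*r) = 6*r^3 - 33*r^2 + 31*r - 18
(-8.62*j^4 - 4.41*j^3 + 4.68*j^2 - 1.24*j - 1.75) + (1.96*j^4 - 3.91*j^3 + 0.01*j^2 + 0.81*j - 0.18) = -6.66*j^4 - 8.32*j^3 + 4.69*j^2 - 0.43*j - 1.93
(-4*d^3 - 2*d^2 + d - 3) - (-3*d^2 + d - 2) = -4*d^3 + d^2 - 1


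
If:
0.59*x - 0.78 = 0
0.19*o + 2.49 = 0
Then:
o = -13.11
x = 1.32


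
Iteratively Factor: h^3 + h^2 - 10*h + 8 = (h - 2)*(h^2 + 3*h - 4) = (h - 2)*(h - 1)*(h + 4)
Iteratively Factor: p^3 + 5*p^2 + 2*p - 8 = (p + 2)*(p^2 + 3*p - 4) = (p + 2)*(p + 4)*(p - 1)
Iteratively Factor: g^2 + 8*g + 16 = (g + 4)*(g + 4)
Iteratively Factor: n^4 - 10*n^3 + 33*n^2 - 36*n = (n - 3)*(n^3 - 7*n^2 + 12*n) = n*(n - 3)*(n^2 - 7*n + 12) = n*(n - 4)*(n - 3)*(n - 3)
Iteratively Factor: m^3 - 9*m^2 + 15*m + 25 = (m - 5)*(m^2 - 4*m - 5) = (m - 5)*(m + 1)*(m - 5)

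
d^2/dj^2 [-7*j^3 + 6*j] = -42*j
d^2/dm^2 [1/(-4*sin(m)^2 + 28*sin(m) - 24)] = (4*sin(m)^3 - 17*sin(m)^2 + 2*sin(m) + 86)/(4*(sin(m) - 6)^3*(sin(m) - 1)^2)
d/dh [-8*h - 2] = -8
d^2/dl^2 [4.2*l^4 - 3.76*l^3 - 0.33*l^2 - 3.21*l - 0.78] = 50.4*l^2 - 22.56*l - 0.66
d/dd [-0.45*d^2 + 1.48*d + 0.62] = 1.48 - 0.9*d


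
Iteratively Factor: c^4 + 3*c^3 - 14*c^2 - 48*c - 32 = (c + 4)*(c^3 - c^2 - 10*c - 8) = (c + 1)*(c + 4)*(c^2 - 2*c - 8) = (c - 4)*(c + 1)*(c + 4)*(c + 2)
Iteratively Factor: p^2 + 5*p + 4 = (p + 1)*(p + 4)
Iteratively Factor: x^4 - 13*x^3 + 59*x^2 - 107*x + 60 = (x - 4)*(x^3 - 9*x^2 + 23*x - 15) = (x - 5)*(x - 4)*(x^2 - 4*x + 3) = (x - 5)*(x - 4)*(x - 3)*(x - 1)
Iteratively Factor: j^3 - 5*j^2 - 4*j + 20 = (j + 2)*(j^2 - 7*j + 10) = (j - 2)*(j + 2)*(j - 5)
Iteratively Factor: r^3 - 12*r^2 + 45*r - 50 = (r - 5)*(r^2 - 7*r + 10) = (r - 5)^2*(r - 2)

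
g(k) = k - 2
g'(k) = 1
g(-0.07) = -2.07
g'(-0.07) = 1.00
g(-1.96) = -3.96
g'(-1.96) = 1.00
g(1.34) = -0.66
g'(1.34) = 1.00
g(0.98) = -1.02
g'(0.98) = 1.00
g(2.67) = 0.67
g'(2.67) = 1.00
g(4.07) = 2.07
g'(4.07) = 1.00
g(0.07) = -1.93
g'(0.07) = 1.00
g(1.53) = -0.47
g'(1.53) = 1.00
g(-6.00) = -8.00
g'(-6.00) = 1.00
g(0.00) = -2.00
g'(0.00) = 1.00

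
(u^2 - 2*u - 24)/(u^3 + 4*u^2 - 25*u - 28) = (u^2 - 2*u - 24)/(u^3 + 4*u^2 - 25*u - 28)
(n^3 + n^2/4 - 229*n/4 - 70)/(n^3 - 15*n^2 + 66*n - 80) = (4*n^2 + 33*n + 35)/(4*(n^2 - 7*n + 10))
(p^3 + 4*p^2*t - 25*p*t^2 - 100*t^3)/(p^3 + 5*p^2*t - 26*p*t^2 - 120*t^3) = (p + 5*t)/(p + 6*t)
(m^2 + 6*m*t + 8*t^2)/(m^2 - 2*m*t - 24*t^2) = (-m - 2*t)/(-m + 6*t)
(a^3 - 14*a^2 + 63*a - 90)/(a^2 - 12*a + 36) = (a^2 - 8*a + 15)/(a - 6)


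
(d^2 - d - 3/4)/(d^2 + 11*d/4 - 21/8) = 2*(4*d^2 - 4*d - 3)/(8*d^2 + 22*d - 21)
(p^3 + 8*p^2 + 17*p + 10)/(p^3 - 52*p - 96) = (p^2 + 6*p + 5)/(p^2 - 2*p - 48)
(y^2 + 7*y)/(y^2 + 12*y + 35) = y/(y + 5)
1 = 1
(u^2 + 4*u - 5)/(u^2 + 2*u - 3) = (u + 5)/(u + 3)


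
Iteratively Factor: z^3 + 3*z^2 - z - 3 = (z - 1)*(z^2 + 4*z + 3) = (z - 1)*(z + 1)*(z + 3)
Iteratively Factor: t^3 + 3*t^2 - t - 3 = (t - 1)*(t^2 + 4*t + 3) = (t - 1)*(t + 1)*(t + 3)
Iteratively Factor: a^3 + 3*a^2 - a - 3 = (a - 1)*(a^2 + 4*a + 3) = (a - 1)*(a + 3)*(a + 1)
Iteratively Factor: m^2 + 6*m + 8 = (m + 2)*(m + 4)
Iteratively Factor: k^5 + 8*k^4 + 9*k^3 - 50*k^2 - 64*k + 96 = (k + 4)*(k^4 + 4*k^3 - 7*k^2 - 22*k + 24) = (k - 2)*(k + 4)*(k^3 + 6*k^2 + 5*k - 12) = (k - 2)*(k + 3)*(k + 4)*(k^2 + 3*k - 4) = (k - 2)*(k - 1)*(k + 3)*(k + 4)*(k + 4)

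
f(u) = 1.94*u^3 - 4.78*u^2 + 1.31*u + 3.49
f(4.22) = 69.69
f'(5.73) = 137.62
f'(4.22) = 64.61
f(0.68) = 2.78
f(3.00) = 16.78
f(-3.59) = -152.58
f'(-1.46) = 27.67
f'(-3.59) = 110.64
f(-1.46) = -14.65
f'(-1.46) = 27.67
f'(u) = 5.82*u^2 - 9.56*u + 1.31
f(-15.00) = -7639.16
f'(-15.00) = 1454.21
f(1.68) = 1.40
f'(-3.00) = 82.37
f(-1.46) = -14.65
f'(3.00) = 25.01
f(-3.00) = -95.84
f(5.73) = 219.03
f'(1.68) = 1.68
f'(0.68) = -2.50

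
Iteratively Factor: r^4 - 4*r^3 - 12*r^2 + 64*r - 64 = (r - 2)*(r^3 - 2*r^2 - 16*r + 32) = (r - 4)*(r - 2)*(r^2 + 2*r - 8) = (r - 4)*(r - 2)*(r + 4)*(r - 2)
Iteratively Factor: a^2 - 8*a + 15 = (a - 3)*(a - 5)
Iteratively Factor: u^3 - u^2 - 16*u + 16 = (u - 4)*(u^2 + 3*u - 4) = (u - 4)*(u - 1)*(u + 4)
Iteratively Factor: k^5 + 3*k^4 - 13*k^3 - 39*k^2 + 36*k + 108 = (k + 3)*(k^4 - 13*k^2 + 36) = (k + 2)*(k + 3)*(k^3 - 2*k^2 - 9*k + 18) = (k + 2)*(k + 3)^2*(k^2 - 5*k + 6) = (k - 3)*(k + 2)*(k + 3)^2*(k - 2)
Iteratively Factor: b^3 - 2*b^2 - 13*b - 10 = (b + 2)*(b^2 - 4*b - 5) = (b + 1)*(b + 2)*(b - 5)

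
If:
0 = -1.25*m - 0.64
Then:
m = -0.51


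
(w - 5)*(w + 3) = w^2 - 2*w - 15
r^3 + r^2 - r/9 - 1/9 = (r - 1/3)*(r + 1/3)*(r + 1)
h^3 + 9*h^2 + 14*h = h*(h + 2)*(h + 7)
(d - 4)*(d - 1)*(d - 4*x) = d^3 - 4*d^2*x - 5*d^2 + 20*d*x + 4*d - 16*x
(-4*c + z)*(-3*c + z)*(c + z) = 12*c^3 + 5*c^2*z - 6*c*z^2 + z^3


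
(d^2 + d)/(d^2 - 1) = d/(d - 1)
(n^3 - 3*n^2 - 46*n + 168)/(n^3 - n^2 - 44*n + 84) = (n - 4)/(n - 2)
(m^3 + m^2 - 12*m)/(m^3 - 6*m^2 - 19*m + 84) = m/(m - 7)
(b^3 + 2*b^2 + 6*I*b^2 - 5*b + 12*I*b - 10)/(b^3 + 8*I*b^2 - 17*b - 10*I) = (b + 2)/(b + 2*I)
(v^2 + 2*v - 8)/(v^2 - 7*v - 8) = (-v^2 - 2*v + 8)/(-v^2 + 7*v + 8)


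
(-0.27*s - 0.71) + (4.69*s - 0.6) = 4.42*s - 1.31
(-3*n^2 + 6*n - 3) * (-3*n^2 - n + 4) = 9*n^4 - 15*n^3 - 9*n^2 + 27*n - 12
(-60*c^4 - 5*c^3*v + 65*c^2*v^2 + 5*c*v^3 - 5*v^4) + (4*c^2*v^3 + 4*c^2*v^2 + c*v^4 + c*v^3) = -60*c^4 - 5*c^3*v + 4*c^2*v^3 + 69*c^2*v^2 + c*v^4 + 6*c*v^3 - 5*v^4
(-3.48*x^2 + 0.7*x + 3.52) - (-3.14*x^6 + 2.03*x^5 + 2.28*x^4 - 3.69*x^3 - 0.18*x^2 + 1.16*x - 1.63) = 3.14*x^6 - 2.03*x^5 - 2.28*x^4 + 3.69*x^3 - 3.3*x^2 - 0.46*x + 5.15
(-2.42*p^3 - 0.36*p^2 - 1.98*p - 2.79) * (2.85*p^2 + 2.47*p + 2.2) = -6.897*p^5 - 7.0034*p^4 - 11.8562*p^3 - 13.6341*p^2 - 11.2473*p - 6.138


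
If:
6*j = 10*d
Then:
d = 3*j/5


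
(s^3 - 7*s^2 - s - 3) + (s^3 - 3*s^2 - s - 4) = 2*s^3 - 10*s^2 - 2*s - 7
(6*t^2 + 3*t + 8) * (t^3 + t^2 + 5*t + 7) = 6*t^5 + 9*t^4 + 41*t^3 + 65*t^2 + 61*t + 56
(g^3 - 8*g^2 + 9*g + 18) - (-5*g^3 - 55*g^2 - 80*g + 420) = 6*g^3 + 47*g^2 + 89*g - 402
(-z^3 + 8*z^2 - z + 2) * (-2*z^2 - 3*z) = 2*z^5 - 13*z^4 - 22*z^3 - z^2 - 6*z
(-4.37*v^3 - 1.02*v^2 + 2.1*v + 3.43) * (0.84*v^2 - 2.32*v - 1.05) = -3.6708*v^5 + 9.2816*v^4 + 8.7189*v^3 - 0.9198*v^2 - 10.1626*v - 3.6015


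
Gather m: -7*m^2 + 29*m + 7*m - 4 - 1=-7*m^2 + 36*m - 5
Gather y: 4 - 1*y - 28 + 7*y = 6*y - 24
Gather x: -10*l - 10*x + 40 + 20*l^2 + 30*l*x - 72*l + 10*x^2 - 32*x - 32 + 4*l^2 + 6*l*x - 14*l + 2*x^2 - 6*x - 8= 24*l^2 - 96*l + 12*x^2 + x*(36*l - 48)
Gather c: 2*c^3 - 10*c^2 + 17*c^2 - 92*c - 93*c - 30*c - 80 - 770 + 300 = 2*c^3 + 7*c^2 - 215*c - 550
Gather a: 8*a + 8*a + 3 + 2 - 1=16*a + 4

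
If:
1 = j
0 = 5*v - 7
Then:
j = 1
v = 7/5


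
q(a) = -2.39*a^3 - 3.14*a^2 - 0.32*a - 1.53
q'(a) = -7.17*a^2 - 6.28*a - 0.32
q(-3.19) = 45.12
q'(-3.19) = -53.25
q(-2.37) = 13.41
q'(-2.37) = -25.71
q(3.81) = -180.51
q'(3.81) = -128.33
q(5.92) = -609.33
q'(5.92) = -288.78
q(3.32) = -124.66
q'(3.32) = -100.20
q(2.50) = -59.30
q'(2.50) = -60.83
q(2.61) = -66.25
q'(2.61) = -65.55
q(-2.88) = 30.44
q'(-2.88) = -41.70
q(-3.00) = 35.70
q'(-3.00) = -46.01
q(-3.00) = 35.70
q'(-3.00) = -46.01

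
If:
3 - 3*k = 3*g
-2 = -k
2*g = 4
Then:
No Solution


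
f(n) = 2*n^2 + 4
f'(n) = 4*n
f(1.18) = 6.78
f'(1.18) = 4.72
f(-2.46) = 16.10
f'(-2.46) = -9.84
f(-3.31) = 25.91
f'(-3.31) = -13.24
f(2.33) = 14.86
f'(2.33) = 9.32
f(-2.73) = 18.91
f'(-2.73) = -10.92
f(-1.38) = 7.81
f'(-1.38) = -5.52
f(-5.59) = 66.50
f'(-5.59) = -22.36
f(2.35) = 15.04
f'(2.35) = 9.40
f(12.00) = 292.00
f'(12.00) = 48.00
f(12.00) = 292.00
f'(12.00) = 48.00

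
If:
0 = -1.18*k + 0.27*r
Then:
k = 0.228813559322034*r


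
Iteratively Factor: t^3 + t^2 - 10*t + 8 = (t - 2)*(t^2 + 3*t - 4) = (t - 2)*(t + 4)*(t - 1)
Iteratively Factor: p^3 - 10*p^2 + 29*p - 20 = (p - 1)*(p^2 - 9*p + 20) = (p - 4)*(p - 1)*(p - 5)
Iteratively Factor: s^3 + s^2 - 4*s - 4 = (s + 2)*(s^2 - s - 2) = (s + 1)*(s + 2)*(s - 2)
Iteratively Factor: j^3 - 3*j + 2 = (j + 2)*(j^2 - 2*j + 1) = (j - 1)*(j + 2)*(j - 1)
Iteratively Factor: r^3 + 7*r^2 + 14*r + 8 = (r + 1)*(r^2 + 6*r + 8) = (r + 1)*(r + 4)*(r + 2)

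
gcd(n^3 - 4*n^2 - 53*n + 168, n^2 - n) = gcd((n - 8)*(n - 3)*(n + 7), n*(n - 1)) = 1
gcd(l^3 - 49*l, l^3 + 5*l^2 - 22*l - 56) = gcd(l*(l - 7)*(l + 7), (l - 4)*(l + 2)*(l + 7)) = l + 7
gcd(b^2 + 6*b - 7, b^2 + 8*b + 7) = b + 7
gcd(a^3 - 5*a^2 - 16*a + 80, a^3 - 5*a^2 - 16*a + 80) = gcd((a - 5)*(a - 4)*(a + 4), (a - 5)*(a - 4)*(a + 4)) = a^3 - 5*a^2 - 16*a + 80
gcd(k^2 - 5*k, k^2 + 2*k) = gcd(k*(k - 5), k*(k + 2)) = k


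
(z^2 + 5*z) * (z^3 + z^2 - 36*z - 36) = z^5 + 6*z^4 - 31*z^3 - 216*z^2 - 180*z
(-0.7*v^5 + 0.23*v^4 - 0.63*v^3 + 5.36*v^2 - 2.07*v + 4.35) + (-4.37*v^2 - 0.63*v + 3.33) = -0.7*v^5 + 0.23*v^4 - 0.63*v^3 + 0.99*v^2 - 2.7*v + 7.68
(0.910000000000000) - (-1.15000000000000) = 2.06000000000000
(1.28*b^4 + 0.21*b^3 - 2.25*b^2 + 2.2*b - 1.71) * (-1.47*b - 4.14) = -1.8816*b^5 - 5.6079*b^4 + 2.4381*b^3 + 6.081*b^2 - 6.5943*b + 7.0794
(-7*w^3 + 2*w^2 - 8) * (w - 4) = -7*w^4 + 30*w^3 - 8*w^2 - 8*w + 32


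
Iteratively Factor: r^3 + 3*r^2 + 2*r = (r)*(r^2 + 3*r + 2) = r*(r + 1)*(r + 2)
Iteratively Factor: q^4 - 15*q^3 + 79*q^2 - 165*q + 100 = (q - 1)*(q^3 - 14*q^2 + 65*q - 100) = (q - 5)*(q - 1)*(q^2 - 9*q + 20) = (q - 5)^2*(q - 1)*(q - 4)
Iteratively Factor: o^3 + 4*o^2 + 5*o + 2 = (o + 2)*(o^2 + 2*o + 1) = (o + 1)*(o + 2)*(o + 1)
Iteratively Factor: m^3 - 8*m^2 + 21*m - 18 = (m - 3)*(m^2 - 5*m + 6) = (m - 3)^2*(m - 2)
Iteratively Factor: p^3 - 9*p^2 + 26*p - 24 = (p - 4)*(p^2 - 5*p + 6) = (p - 4)*(p - 2)*(p - 3)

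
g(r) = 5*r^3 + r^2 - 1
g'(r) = 15*r^2 + 2*r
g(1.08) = 6.46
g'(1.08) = 19.66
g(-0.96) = -4.50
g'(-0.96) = 11.90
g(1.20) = 9.08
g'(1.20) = 24.00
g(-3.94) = -291.29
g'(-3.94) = 224.97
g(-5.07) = -626.91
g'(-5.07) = 375.43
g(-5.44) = -776.35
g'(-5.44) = 433.02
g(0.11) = -0.98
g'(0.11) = 0.40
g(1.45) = 16.35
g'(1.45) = 34.44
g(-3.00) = -127.00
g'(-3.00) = 129.00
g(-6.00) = -1045.00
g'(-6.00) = 528.00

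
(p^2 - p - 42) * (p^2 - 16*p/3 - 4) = p^4 - 19*p^3/3 - 122*p^2/3 + 228*p + 168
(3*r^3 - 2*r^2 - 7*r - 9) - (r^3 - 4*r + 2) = 2*r^3 - 2*r^2 - 3*r - 11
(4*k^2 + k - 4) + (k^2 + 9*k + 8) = 5*k^2 + 10*k + 4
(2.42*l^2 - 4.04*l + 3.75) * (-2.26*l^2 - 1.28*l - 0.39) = -5.4692*l^4 + 6.0328*l^3 - 4.2476*l^2 - 3.2244*l - 1.4625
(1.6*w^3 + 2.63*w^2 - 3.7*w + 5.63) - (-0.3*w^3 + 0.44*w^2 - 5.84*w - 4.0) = 1.9*w^3 + 2.19*w^2 + 2.14*w + 9.63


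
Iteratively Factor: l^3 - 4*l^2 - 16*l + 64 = (l - 4)*(l^2 - 16) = (l - 4)*(l + 4)*(l - 4)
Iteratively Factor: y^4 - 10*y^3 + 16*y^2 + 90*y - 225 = (y - 3)*(y^3 - 7*y^2 - 5*y + 75) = (y - 5)*(y - 3)*(y^2 - 2*y - 15) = (y - 5)*(y - 3)*(y + 3)*(y - 5)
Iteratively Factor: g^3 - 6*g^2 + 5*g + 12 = (g + 1)*(g^2 - 7*g + 12) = (g - 3)*(g + 1)*(g - 4)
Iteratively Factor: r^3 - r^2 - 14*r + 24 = (r - 2)*(r^2 + r - 12) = (r - 2)*(r + 4)*(r - 3)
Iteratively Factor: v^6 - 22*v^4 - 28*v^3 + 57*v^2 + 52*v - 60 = (v + 2)*(v^5 - 2*v^4 - 18*v^3 + 8*v^2 + 41*v - 30) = (v - 1)*(v + 2)*(v^4 - v^3 - 19*v^2 - 11*v + 30) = (v - 1)*(v + 2)^2*(v^3 - 3*v^2 - 13*v + 15) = (v - 1)*(v + 2)^2*(v + 3)*(v^2 - 6*v + 5) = (v - 5)*(v - 1)*(v + 2)^2*(v + 3)*(v - 1)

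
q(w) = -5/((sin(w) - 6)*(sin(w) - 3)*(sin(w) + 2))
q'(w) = 5*cos(w)/((sin(w) - 6)*(sin(w) - 3)*(sin(w) + 2)^2) + 5*cos(w)/((sin(w) - 6)*(sin(w) - 3)^2*(sin(w) + 2)) + 5*cos(w)/((sin(w) - 6)^2*(sin(w) - 3)*(sin(w) + 2)) = 5*(3*sin(w) - 14)*sin(w)*cos(w)/((sin(w) - 6)^2*(sin(w) - 3)^2*(sin(w) + 2)^2)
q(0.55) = -0.15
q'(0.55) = -0.02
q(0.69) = -0.15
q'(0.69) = -0.03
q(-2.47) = -0.15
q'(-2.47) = -0.04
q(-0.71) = -0.15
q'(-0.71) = 0.04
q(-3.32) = -0.14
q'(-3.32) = 0.01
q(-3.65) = -0.15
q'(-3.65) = 0.02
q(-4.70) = -0.17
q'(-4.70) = 0.00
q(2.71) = -0.14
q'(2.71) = 0.02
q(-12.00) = -0.15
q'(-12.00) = -0.02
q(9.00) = -0.14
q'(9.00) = 0.02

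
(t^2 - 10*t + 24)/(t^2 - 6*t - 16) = (-t^2 + 10*t - 24)/(-t^2 + 6*t + 16)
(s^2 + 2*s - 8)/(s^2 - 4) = (s + 4)/(s + 2)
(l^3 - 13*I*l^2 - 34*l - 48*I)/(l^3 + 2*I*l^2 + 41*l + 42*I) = (l - 8*I)/(l + 7*I)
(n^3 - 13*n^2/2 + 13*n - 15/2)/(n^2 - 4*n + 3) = n - 5/2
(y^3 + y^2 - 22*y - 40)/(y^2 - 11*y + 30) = (y^2 + 6*y + 8)/(y - 6)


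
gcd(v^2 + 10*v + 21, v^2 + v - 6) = v + 3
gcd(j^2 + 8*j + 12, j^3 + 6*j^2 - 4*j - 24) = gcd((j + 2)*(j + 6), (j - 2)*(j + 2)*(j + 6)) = j^2 + 8*j + 12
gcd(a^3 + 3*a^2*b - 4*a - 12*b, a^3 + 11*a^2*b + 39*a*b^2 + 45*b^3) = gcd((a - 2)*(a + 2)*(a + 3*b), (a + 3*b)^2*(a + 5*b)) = a + 3*b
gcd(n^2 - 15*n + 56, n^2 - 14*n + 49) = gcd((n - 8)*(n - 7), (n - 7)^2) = n - 7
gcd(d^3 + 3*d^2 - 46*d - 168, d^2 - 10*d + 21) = d - 7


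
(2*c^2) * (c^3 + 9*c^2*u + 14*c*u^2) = 2*c^5 + 18*c^4*u + 28*c^3*u^2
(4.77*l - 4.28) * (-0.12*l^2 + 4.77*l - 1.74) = -0.5724*l^3 + 23.2665*l^2 - 28.7154*l + 7.4472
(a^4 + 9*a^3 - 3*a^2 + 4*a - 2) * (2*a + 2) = 2*a^5 + 20*a^4 + 12*a^3 + 2*a^2 + 4*a - 4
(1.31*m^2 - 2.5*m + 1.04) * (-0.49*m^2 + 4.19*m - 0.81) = -0.6419*m^4 + 6.7139*m^3 - 12.0457*m^2 + 6.3826*m - 0.8424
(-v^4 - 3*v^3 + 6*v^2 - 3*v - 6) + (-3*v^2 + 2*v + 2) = -v^4 - 3*v^3 + 3*v^2 - v - 4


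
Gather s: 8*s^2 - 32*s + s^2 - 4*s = 9*s^2 - 36*s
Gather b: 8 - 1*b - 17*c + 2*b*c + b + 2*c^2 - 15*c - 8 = 2*b*c + 2*c^2 - 32*c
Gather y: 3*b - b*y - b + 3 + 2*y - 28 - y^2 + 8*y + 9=2*b - y^2 + y*(10 - b) - 16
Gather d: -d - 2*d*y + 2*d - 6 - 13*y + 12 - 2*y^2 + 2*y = d*(1 - 2*y) - 2*y^2 - 11*y + 6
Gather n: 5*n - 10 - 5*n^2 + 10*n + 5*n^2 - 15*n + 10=0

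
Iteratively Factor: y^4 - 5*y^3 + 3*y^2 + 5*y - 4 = (y - 1)*(y^3 - 4*y^2 - y + 4) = (y - 1)^2*(y^2 - 3*y - 4) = (y - 1)^2*(y + 1)*(y - 4)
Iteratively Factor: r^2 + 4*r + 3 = (r + 1)*(r + 3)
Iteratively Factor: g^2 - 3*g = (g - 3)*(g)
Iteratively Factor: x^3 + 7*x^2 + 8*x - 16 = (x - 1)*(x^2 + 8*x + 16) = (x - 1)*(x + 4)*(x + 4)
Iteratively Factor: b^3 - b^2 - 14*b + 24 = (b - 3)*(b^2 + 2*b - 8) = (b - 3)*(b - 2)*(b + 4)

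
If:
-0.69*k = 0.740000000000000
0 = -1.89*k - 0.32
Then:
No Solution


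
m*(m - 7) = m^2 - 7*m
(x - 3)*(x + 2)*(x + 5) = x^3 + 4*x^2 - 11*x - 30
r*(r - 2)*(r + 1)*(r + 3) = r^4 + 2*r^3 - 5*r^2 - 6*r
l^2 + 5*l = l*(l + 5)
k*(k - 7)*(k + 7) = k^3 - 49*k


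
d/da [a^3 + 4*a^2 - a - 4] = 3*a^2 + 8*a - 1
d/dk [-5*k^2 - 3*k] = -10*k - 3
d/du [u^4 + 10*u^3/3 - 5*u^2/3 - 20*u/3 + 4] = 4*u^3 + 10*u^2 - 10*u/3 - 20/3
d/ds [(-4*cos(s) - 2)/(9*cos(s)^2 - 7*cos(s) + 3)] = 2*(-18*cos(s)^2 - 18*cos(s) + 13)*sin(s)/(9*sin(s)^2 + 7*cos(s) - 12)^2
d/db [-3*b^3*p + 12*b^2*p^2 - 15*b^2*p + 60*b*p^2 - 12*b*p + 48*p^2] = 3*p*(-3*b^2 + 8*b*p - 10*b + 20*p - 4)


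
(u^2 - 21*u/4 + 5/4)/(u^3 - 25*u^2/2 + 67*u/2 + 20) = (4*u - 1)/(2*(2*u^2 - 15*u - 8))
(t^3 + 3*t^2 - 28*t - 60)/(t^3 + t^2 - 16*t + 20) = (t^3 + 3*t^2 - 28*t - 60)/(t^3 + t^2 - 16*t + 20)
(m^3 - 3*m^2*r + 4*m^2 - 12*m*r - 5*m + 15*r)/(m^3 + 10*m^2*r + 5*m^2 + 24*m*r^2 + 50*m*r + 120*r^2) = (m^2 - 3*m*r - m + 3*r)/(m^2 + 10*m*r + 24*r^2)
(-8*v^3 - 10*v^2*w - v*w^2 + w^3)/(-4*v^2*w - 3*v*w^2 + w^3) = (2*v + w)/w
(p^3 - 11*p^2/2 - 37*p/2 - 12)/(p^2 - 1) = (p^2 - 13*p/2 - 12)/(p - 1)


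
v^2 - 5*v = v*(v - 5)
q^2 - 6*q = q*(q - 6)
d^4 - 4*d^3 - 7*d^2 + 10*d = d*(d - 5)*(d - 1)*(d + 2)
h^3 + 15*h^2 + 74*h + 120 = (h + 4)*(h + 5)*(h + 6)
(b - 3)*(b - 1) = b^2 - 4*b + 3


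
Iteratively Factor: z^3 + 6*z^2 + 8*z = (z + 4)*(z^2 + 2*z) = z*(z + 4)*(z + 2)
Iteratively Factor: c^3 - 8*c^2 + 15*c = (c - 3)*(c^2 - 5*c) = c*(c - 3)*(c - 5)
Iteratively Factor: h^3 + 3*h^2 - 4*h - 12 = (h - 2)*(h^2 + 5*h + 6) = (h - 2)*(h + 2)*(h + 3)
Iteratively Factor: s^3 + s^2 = (s + 1)*(s^2) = s*(s + 1)*(s)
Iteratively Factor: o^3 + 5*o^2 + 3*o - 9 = (o + 3)*(o^2 + 2*o - 3) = (o - 1)*(o + 3)*(o + 3)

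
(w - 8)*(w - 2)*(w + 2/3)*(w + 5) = w^4 - 13*w^3/3 - 112*w^2/3 + 172*w/3 + 160/3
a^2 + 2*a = a*(a + 2)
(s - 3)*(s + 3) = s^2 - 9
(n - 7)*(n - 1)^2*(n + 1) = n^4 - 8*n^3 + 6*n^2 + 8*n - 7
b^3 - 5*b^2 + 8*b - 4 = (b - 2)^2*(b - 1)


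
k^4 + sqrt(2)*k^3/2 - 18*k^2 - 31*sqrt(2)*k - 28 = (k - 7*sqrt(2)/2)*(k + sqrt(2))^2*(k + 2*sqrt(2))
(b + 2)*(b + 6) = b^2 + 8*b + 12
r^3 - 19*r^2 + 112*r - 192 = (r - 8)^2*(r - 3)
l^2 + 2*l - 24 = (l - 4)*(l + 6)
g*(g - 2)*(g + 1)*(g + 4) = g^4 + 3*g^3 - 6*g^2 - 8*g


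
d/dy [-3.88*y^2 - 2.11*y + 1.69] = -7.76*y - 2.11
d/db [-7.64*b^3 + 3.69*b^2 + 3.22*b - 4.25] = -22.92*b^2 + 7.38*b + 3.22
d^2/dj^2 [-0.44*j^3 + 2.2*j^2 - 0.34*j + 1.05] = 4.4 - 2.64*j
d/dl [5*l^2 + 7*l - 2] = 10*l + 7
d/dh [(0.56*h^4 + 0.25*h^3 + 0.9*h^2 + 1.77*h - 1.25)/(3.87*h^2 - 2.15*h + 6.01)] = (4.3344*h^5 - 2.6445*h^4 + 12.3874*h^3 - 4.2774*h^2 + 20.493*h + 7.9502)/(14.9769*h^4 - 16.641*h^3 + 51.1399*h^2 - 25.843*h + 36.1201)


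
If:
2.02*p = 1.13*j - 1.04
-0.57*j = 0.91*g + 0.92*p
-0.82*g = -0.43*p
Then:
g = -0.11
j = 0.53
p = -0.22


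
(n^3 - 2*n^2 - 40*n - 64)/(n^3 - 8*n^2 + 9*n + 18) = (n^3 - 2*n^2 - 40*n - 64)/(n^3 - 8*n^2 + 9*n + 18)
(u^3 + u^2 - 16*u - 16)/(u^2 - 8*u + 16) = (u^2 + 5*u + 4)/(u - 4)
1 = 1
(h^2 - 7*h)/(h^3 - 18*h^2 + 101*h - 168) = h/(h^2 - 11*h + 24)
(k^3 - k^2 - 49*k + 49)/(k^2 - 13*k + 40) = (k^3 - k^2 - 49*k + 49)/(k^2 - 13*k + 40)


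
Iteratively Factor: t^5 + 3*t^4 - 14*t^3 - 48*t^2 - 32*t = (t)*(t^4 + 3*t^3 - 14*t^2 - 48*t - 32) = t*(t + 1)*(t^3 + 2*t^2 - 16*t - 32) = t*(t + 1)*(t + 2)*(t^2 - 16) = t*(t + 1)*(t + 2)*(t + 4)*(t - 4)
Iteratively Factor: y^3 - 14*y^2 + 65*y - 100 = (y - 4)*(y^2 - 10*y + 25) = (y - 5)*(y - 4)*(y - 5)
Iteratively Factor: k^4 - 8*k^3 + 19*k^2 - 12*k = (k)*(k^3 - 8*k^2 + 19*k - 12) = k*(k - 3)*(k^2 - 5*k + 4) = k*(k - 3)*(k - 1)*(k - 4)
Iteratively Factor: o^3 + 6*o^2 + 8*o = (o)*(o^2 + 6*o + 8) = o*(o + 4)*(o + 2)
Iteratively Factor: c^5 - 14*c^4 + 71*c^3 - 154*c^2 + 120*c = (c - 4)*(c^4 - 10*c^3 + 31*c^2 - 30*c) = (c - 4)*(c - 3)*(c^3 - 7*c^2 + 10*c) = (c - 5)*(c - 4)*(c - 3)*(c^2 - 2*c) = c*(c - 5)*(c - 4)*(c - 3)*(c - 2)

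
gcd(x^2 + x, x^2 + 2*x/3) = x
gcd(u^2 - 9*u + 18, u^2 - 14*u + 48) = u - 6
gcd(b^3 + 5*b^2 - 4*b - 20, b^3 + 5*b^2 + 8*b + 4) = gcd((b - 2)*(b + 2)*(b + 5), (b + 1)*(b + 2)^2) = b + 2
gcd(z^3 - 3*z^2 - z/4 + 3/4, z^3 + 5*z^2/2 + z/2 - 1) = z - 1/2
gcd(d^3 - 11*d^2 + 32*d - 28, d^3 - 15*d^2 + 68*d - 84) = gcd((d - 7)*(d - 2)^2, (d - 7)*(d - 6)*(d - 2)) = d^2 - 9*d + 14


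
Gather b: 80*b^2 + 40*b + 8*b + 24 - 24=80*b^2 + 48*b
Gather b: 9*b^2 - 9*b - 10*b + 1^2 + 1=9*b^2 - 19*b + 2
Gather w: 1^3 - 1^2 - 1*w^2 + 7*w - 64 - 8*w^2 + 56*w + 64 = -9*w^2 + 63*w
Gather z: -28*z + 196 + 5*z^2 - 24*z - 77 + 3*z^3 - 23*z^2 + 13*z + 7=3*z^3 - 18*z^2 - 39*z + 126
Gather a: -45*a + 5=5 - 45*a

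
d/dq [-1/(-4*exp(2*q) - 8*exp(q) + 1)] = -8*(exp(q) + 1)*exp(q)/(4*exp(2*q) + 8*exp(q) - 1)^2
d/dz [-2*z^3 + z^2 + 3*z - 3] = -6*z^2 + 2*z + 3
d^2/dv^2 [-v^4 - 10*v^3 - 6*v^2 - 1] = -12*v^2 - 60*v - 12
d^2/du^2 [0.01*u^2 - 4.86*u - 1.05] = 0.0200000000000000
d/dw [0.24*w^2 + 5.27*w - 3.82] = 0.48*w + 5.27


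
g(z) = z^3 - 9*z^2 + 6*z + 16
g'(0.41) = -0.88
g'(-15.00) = 951.00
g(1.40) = 9.50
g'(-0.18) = 9.34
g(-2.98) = -108.27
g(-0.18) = 14.62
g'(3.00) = -21.00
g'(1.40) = -13.32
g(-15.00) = -5474.00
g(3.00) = -20.00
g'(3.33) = -20.67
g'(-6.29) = 237.91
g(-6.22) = -610.16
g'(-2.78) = 79.23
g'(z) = 3*z^2 - 18*z + 6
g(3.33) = -26.89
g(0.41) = 17.02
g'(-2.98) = 86.28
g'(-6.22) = 234.03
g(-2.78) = -91.72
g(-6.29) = -626.68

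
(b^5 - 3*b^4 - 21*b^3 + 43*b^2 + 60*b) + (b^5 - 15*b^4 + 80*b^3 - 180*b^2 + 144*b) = 2*b^5 - 18*b^4 + 59*b^3 - 137*b^2 + 204*b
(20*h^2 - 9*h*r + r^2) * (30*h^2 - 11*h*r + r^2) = 600*h^4 - 490*h^3*r + 149*h^2*r^2 - 20*h*r^3 + r^4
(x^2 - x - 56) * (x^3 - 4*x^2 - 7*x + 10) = x^5 - 5*x^4 - 59*x^3 + 241*x^2 + 382*x - 560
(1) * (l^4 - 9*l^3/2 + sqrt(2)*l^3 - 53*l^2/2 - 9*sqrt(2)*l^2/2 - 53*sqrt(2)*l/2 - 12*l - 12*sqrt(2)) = l^4 - 9*l^3/2 + sqrt(2)*l^3 - 53*l^2/2 - 9*sqrt(2)*l^2/2 - 53*sqrt(2)*l/2 - 12*l - 12*sqrt(2)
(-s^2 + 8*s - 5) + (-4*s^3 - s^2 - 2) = -4*s^3 - 2*s^2 + 8*s - 7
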